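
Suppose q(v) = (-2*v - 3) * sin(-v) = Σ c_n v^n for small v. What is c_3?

-1/2

Distribute the polynomial across the series and collect like powers.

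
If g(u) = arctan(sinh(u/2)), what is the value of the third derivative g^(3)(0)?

Plug the Maclaurin series of the inner function into that of the outer and collect terms.
From the series, [u^3] g = -1/48; multiply by 3! = 6 to get -1/8.

-1/8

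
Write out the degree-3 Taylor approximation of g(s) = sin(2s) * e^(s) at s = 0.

Expand each factor separately, then convolve coefficients.
[s^0] = 0;  [s^1] = 2;  [s^2] = 2;  [s^3] = -1/3.

-s^3/3 + 2*s^2 + 2*s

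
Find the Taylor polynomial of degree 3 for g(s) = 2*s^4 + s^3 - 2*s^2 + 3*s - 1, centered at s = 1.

Use the known series and substitute for the argument.
g(1) = 3
g′(1) = 10
g′′(1) = 26
g′′′(1) = 54

9*(s - 1)^3 + 13*(s - 1)^2 + 10*(s - 1) + 3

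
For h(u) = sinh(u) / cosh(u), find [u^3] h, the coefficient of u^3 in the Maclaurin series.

-1/3

Invert the denominator's series and multiply.
h(0) = 0
h′(0) = 1
h′′(0) = 0
h′′′(0) = -2
Then c_k = h^(k)(0)/k! gives each Taylor coefficient.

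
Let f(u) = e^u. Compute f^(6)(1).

The coefficient of (u - 1)^6 in the expansion is e/720, so f^(6)(1) = 6! * (e/720) = e.

e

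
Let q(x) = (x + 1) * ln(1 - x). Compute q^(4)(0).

Shift and add copies of the series according to the polynomial's terms.
The coefficient of x^4 in the expansion is -7/12, so q^(4)(0) = 4! * (-7/12) = -14.

-14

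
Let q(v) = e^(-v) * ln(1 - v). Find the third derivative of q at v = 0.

-2

Expand each factor separately, then convolve coefficients.
The coefficient of v^3 in the expansion is -1/3, so q′′′(0) = 3! * (-1/3) = -2.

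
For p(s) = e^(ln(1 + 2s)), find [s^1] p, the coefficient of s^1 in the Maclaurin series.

Let u equal the inner series; expand the outer function in u and truncate.
[s^0] = 1;  [s^1] = 2.

2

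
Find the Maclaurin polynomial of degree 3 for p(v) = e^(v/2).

p(0) = 1
p′(0) = 1/2
p′′(0) = 1/4
p′′′(0) = 1/8

v^3/48 + v^2/8 + v/2 + 1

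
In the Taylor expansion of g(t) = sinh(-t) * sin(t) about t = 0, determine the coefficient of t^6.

1/90

Take the Cauchy product of the two expansions.
g(0) = 0
g′(0) = 0
g′′(0) = -2
g′′′(0) = 0
g^(4)(0) = 0
g^(5)(0) = 0
g^(6)(0) = 8
The Taylor polynomial is Σ g^(k)(0)/k! · t^k.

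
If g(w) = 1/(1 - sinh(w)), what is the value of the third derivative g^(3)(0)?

Compose series: expand the inner function first, then feed it into the outer expansion.
The coefficient of w^3 in the expansion is 7/6, so g′′′(0) = 3! * (7/6) = 7.

7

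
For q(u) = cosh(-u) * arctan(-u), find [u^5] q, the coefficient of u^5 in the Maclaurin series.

Take the Cauchy product of the two expansions.
q(0) = 0
q′(0) = -1
q′′(0) = 0
q′′′(0) = -1
q^(4)(0) = 0
q^(5)(0) = -9
Dividing each by k! gives the coefficients c_0, ..., c_5.

-3/40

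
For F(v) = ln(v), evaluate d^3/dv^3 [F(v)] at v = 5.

2/125

The coefficient of (v - 5)^3 in the expansion is 1/375, so F′′′(5) = 3! * (1/375) = 2/125.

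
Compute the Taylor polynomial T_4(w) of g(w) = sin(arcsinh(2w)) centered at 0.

Plug the Maclaurin series of the inner function into that of the outer and collect terms.
g(0) = 0
g′(0) = 2
g′′(0) = 0
g′′′(0) = -16
g^(4)(0) = 0

-8*w^3/3 + 2*w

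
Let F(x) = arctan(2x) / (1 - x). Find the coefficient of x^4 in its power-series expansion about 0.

-2/3

Use 1/(1 - r) = Σ r^k on the denominator, then take the Cauchy product.
F(0) = 0
F′(0) = 2
F′′(0) = 4
F′′′(0) = -4
F^(4)(0) = -16
The Taylor polynomial is Σ F^(k)(0)/k! · x^k.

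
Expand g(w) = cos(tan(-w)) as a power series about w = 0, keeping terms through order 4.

Substitute the inner expansion into the outer series and collect powers.
[w^0] = 1;  [w^1] = 0;  [w^2] = -1/2;  [w^3] = 0;  [w^4] = -7/24.

-7*w^4/24 - w^2/2 + 1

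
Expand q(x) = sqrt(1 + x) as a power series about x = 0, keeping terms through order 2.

-x^2/8 + x/2 + 1

[x^0] = 1;  [x^1] = 1/2;  [x^2] = -1/8.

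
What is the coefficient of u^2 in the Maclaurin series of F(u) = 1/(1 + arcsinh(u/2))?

1/4

Let u equal the inner series; expand the outer function in u and truncate.
F(0) = 1
F′(0) = -1/2
F′′(0) = 1/2
The Taylor polynomial is Σ F^(k)(0)/k! · u^k.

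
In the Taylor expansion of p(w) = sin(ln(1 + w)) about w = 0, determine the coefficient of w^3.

1/6

Compose series: expand the inner function first, then feed it into the outer expansion.
p(0) = 0
p′(0) = 1
p′′(0) = -1
p′′′(0) = 1
So c_3 = p′′′(0)/3! = 1/6.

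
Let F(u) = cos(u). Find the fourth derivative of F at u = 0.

1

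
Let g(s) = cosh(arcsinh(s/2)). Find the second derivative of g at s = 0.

Plug the Maclaurin series of the inner function into that of the outer and collect terms.
The coefficient of s^2 in the expansion is 1/8, so g′′(0) = 2! * (1/8) = 1/4.

1/4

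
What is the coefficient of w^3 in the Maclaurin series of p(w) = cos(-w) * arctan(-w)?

Take the Cauchy product of the two expansions.
[w^0] = 0;  [w^1] = -1;  [w^2] = 0;  [w^3] = 5/6.

5/6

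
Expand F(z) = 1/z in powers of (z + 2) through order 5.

Use the known series and substitute for the argument.
[(z + 2)^0] = -1/2;  [(z + 2)^1] = -1/4;  [(z + 2)^2] = -1/8;  [(z + 2)^3] = -1/16;  [(z + 2)^4] = -1/32;  [(z + 2)^5] = -1/64.

-(z + 2)^5/64 - (z + 2)^4/32 - (z + 2)^3/16 - (z + 2)^2/8 - (z + 2)/4 - 1/2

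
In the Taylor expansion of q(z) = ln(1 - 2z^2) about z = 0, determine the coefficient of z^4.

q(0) = 0
q′(0) = 0
q′′(0) = -4
q′′′(0) = 0
q^(4)(0) = -48
So c_4 = q^(4)(0)/4! = -2.

-2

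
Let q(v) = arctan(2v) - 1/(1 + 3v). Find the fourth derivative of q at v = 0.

Expand each term separately and add.
The coefficient of v^4 in the expansion is -81, so q^(4)(0) = 4! * (-81) = -1944.

-1944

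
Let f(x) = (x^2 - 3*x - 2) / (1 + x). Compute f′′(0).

Distribute the polynomial across the series and collect like powers.
The coefficient of x^2 in the expansion is 2, so f′′(0) = 2! * (2) = 4.

4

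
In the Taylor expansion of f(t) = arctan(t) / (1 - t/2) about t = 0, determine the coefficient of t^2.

Multiply the two series term by term and collect like powers.
So c_2 = f′′(0)/2! = 1/2.

1/2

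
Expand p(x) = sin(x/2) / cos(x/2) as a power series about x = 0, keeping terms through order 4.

x^3/24 + x/2

Write the quotient as an unknown series and match coefficients against numerator = denominator · series.
p(0) = 0
p′(0) = 1/2
p′′(0) = 0
p′′′(0) = 1/4
p^(4)(0) = 0
Then c_k = p^(k)(0)/k! gives each Taylor coefficient.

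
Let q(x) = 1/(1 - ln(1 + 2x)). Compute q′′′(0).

Compose series: expand the inner function first, then feed it into the outer expansion.
The coefficient of x^3 in the expansion is 8/3, so q′′′(0) = 3! * (8/3) = 16.

16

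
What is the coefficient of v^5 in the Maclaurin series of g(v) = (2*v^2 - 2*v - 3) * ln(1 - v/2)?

-1/30

Shift and add copies of the series according to the polynomial's terms.
So c_5 = g^(5)(0)/5! = -1/30.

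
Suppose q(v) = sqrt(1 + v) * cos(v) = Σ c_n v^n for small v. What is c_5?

Take the Cauchy product of the two expansions.

13/768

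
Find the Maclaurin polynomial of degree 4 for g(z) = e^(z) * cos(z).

Expand each factor separately, then convolve coefficients.
g(0) = 1
g′(0) = 1
g′′(0) = 0
g′′′(0) = -2
g^(4)(0) = -4

-z^4/6 - z^3/3 + z + 1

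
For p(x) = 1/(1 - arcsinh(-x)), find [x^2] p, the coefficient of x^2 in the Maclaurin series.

1

Let u equal the inner series; expand the outer function in u and truncate.
p(0) = 1
p′(0) = -1
p′′(0) = 2
So c_2 = p′′(0)/2! = 1.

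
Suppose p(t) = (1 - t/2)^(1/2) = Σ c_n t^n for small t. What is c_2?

-1/32

p(0) = 1
p′(0) = -1/4
p′′(0) = -1/16
Then c_k = p^(k)(0)/k! gives each Taylor coefficient.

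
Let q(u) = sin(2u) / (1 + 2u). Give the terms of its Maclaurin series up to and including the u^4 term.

-40*u^4/3 + 20*u^3/3 - 4*u^2 + 2*u

Write out both Maclaurin series and multiply, keeping only the needed powers.
q(0) = 0
q′(0) = 2
q′′(0) = -8
q′′′(0) = 40
q^(4)(0) = -320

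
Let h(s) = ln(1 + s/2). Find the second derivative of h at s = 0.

From the series, [s^2] h = -1/8; multiply by 2! = 2 to get -1/4.

-1/4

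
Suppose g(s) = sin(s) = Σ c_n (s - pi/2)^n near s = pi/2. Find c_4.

1/24

Differentiate repeatedly and evaluate at the center.
g(pi/2) = 1
g′(pi/2) = 0
g′′(pi/2) = -1
g′′′(pi/2) = 0
g^(4)(pi/2) = 1
So c_4 = g^(4)(pi/2)/4! = 1/24.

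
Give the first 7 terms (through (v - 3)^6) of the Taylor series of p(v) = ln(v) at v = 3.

Apply the Taylor formula c_k = f^(k)(a)/k!.
p(3) = ln(3)
p′(3) = 1/3
p′′(3) = -1/9
p′′′(3) = 2/27
p^(4)(3) = -2/27
p^(5)(3) = 8/81
p^(6)(3) = -40/243
The Taylor polynomial is Σ p^(k)(3)/k! · (v - 3)^k.

-(v - 3)^6/4374 + (v - 3)^5/1215 - (v - 3)^4/324 + (v - 3)^3/81 - (v - 3)^2/18 + (v - 3)/3 + ln(3)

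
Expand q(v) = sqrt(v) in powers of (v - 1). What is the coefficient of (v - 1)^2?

-1/8

Differentiate repeatedly and evaluate at the center.
q(1) = 1
q′(1) = 1/2
q′′(1) = -1/4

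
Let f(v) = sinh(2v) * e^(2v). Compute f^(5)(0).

512

Write out both Maclaurin series and multiply, keeping only the needed powers.
The coefficient of v^5 in the expansion is 64/15, so f^(5)(0) = 5! * (64/15) = 512.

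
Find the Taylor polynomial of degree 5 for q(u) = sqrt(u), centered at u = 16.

q(16) = 4
q′(16) = 1/8
q′′(16) = -1/256
q′′′(16) = 3/8192
q^(4)(16) = -15/262144
q^(5)(16) = 105/8388608

7*(u - 16)^5/67108864 - 5*(u - 16)^4/2097152 + (u - 16)^3/16384 - (u - 16)^2/512 + (u - 16)/8 + 4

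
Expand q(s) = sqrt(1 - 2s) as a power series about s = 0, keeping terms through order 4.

-5*s^4/8 - s^3/2 - s^2/2 - s + 1

Apply the Taylor formula c_k = f^(k)(a)/k!.
[s^0] = 1;  [s^1] = -1;  [s^2] = -1/2;  [s^3] = -1/2;  [s^4] = -5/8.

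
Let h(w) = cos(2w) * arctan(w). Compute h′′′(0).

-14

Expand each factor separately, then convolve coefficients.
The coefficient of w^3 in the expansion is -7/3, so h′′′(0) = 3! * (-7/3) = -14.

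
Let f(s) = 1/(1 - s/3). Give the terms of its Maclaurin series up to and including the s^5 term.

f(0) = 1
f′(0) = 1/3
f′′(0) = 2/9
f′′′(0) = 2/9
f^(4)(0) = 8/27
f^(5)(0) = 40/81

s^5/243 + s^4/81 + s^3/27 + s^2/9 + s/3 + 1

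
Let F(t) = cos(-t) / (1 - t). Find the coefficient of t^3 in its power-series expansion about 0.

Expand each factor separately, then convolve coefficients.
F(0) = 1
F′(0) = 1
F′′(0) = 1
F′′′(0) = 3
So c_3 = F′′′(0)/3! = 1/2.

1/2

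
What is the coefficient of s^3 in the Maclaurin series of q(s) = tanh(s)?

q(0) = 0
q′(0) = 1
q′′(0) = 0
q′′′(0) = -2
So c_3 = q′′′(0)/3! = -1/3.

-1/3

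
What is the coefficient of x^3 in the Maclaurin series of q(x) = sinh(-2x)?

Apply the Taylor formula c_k = f^(k)(a)/k!.

-4/3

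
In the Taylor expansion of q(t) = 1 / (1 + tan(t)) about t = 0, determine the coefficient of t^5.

Use the geometric series for the reciprocal, then substitute.

-32/15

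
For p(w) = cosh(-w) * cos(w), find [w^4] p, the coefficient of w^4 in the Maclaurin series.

-1/6

Expand each factor separately, then convolve coefficients.
p(0) = 1
p′(0) = 0
p′′(0) = 0
p′′′(0) = 0
p^(4)(0) = -4
So c_4 = p^(4)(0)/4! = -1/6.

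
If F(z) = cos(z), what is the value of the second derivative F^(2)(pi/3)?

From the series, [(z - pi/3)^2] F = -1/4; multiply by 2! = 2 to get -1/2.

-1/2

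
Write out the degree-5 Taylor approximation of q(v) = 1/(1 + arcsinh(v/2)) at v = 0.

-23*v^5/1280 + v^4/24 - 5*v^3/48 + v^2/4 - v/2 + 1

Substitute the inner expansion into the outer series and collect powers.
q(0) = 1
q′(0) = -1/2
q′′(0) = 1/2
q′′′(0) = -5/8
q^(4)(0) = 1
q^(5)(0) = -69/32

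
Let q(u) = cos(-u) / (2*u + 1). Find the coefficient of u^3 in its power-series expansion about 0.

-7

Expand 1/(denominator) as a geometric series and multiply by the numerator's series.
q(0) = 1
q′(0) = -2
q′′(0) = 7
q′′′(0) = -42
The Taylor polynomial is Σ q^(k)(0)/k! · u^k.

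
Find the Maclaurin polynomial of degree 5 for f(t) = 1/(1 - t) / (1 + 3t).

Multiply the two series term by term and collect like powers.
f(0) = 1
f′(0) = -2
f′′(0) = 14
f′′′(0) = -120
f^(4)(0) = 1464
f^(5)(0) = -21840

-182*t^5 + 61*t^4 - 20*t^3 + 7*t^2 - 2*t + 1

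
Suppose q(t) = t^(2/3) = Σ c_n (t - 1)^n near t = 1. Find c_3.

4/81

Differentiate repeatedly and evaluate at the center.
q(1) = 1
q′(1) = 2/3
q′′(1) = -2/9
q′′′(1) = 8/27
So c_3 = q′′′(1)/3! = 4/81.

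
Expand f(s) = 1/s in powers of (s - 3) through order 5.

-(s - 3)^5/729 + (s - 3)^4/243 - (s - 3)^3/81 + (s - 3)^2/27 - (s - 3)/9 + 1/3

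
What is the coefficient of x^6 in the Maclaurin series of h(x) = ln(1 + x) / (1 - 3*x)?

Use 1/(1 - r) = Σ r^k on the denominator, then take the Cauchy product.
[x^0] = 0;  [x^1] = 1;  [x^2] = 5/2;  [x^3] = 47/6;  [x^4] = 93/4;  [x^5] = 1399/20;  [x^6] = 12581/60.

12581/60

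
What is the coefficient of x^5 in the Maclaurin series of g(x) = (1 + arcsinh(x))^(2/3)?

649/14580

Compose series: expand the inner function first, then feed it into the outer expansion.
g(0) = 1
g′(0) = 2/3
g′′(0) = -2/9
g′′′(0) = -10/27
g^(4)(0) = 16/81
g^(5)(0) = 1298/243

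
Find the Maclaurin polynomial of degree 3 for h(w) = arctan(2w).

-8*w^3/3 + 2*w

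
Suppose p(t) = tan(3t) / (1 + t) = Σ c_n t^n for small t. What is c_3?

Expand each factor separately, then convolve coefficients.
[t^0] = 0;  [t^1] = 3;  [t^2] = -3;  [t^3] = 12.
So c_3 = p′′′(0)/3! = 12.

12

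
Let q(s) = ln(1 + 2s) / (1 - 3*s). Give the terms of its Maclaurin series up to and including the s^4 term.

Expand 1/(denominator) as a geometric series and multiply by the numerator's series.

40*s^4 + 44*s^3/3 + 4*s^2 + 2*s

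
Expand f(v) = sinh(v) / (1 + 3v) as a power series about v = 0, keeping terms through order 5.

Take the Cauchy product of the two expansions.

9901*v^5/120 - 55*v^4/2 + 55*v^3/6 - 3*v^2 + v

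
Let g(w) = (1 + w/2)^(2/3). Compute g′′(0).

Differentiate repeatedly and evaluate at the center.
The coefficient of w^2 in the expansion is -1/36, so g′′(0) = 2! * (-1/36) = -1/18.

-1/18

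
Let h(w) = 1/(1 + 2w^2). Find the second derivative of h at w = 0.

From the series, [w^2] h = -2; multiply by 2! = 2 to get -4.

-4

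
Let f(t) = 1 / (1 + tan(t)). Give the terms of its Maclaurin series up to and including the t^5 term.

-32*t^5/15 + 5*t^4/3 - 4*t^3/3 + t^2 - t + 1

Expand as Σ (-1)^k u^k with u equal to the inner function's series.
f(0) = 1
f′(0) = -1
f′′(0) = 2
f′′′(0) = -8
f^(4)(0) = 40
f^(5)(0) = -256
The Taylor polynomial is Σ f^(k)(0)/k! · t^k.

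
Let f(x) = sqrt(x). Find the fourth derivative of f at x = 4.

-15/2048

The coefficient of (x - 4)^4 in the expansion is -5/16384, so f^(4)(4) = 4! * (-5/16384) = -15/2048.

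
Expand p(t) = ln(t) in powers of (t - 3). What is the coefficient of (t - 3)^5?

Use the known series and substitute for the argument.
p(3) = ln(3)
p′(3) = 1/3
p′′(3) = -1/9
p′′′(3) = 2/27
p^(4)(3) = -2/27
p^(5)(3) = 8/81
So c_5 = p^(5)(3)/5! = 1/1215.

1/1215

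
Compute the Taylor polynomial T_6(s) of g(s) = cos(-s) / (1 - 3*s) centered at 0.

495989*s^6/720 + 1837*s^5/8 + 1837*s^4/24 + 51*s^3/2 + 17*s^2/2 + 3*s + 1

Use 1/(1 - r) = Σ r^k on the denominator, then take the Cauchy product.
g(0) = 1
g′(0) = 3
g′′(0) = 17
g′′′(0) = 153
g^(4)(0) = 1837
g^(5)(0) = 27555
g^(6)(0) = 495989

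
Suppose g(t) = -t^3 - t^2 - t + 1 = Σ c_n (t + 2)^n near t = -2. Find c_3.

Differentiate repeatedly and evaluate at the center.
So c_3 = g′′′(-2)/3! = -1.

-1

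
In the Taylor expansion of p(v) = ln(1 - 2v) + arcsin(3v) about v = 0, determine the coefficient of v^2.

-2

Expand each term separately and add.
p(0) = 0
p′(0) = 1
p′′(0) = -4
So c_2 = p′′(0)/2! = -2.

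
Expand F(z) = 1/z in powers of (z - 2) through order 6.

Differentiate repeatedly and evaluate at the center.
F(2) = 1/2
F′(2) = -1/4
F′′(2) = 1/4
F′′′(2) = -3/8
F^(4)(2) = 3/4
F^(5)(2) = -15/8
F^(6)(2) = 45/8
Dividing each by k! gives the coefficients c_0, ..., c_6.

(z - 2)^6/128 - (z - 2)^5/64 + (z - 2)^4/32 - (z - 2)^3/16 + (z - 2)^2/8 - (z - 2)/4 + 1/2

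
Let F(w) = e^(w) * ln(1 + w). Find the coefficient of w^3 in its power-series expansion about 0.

1/3

Expand each factor separately, then convolve coefficients.
F(0) = 0
F′(0) = 1
F′′(0) = 1
F′′′(0) = 2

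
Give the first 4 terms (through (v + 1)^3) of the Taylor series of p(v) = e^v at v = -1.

(v + 1)^3*e^(-1)/6 + (v + 1)^2*e^(-1)/2 + (v + 1)*e^(-1) + e^(-1)

p(-1) = e^(-1)
p′(-1) = e^(-1)
p′′(-1) = e^(-1)
p′′′(-1) = e^(-1)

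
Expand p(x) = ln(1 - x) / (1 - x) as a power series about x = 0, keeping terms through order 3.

Multiply the two series term by term and collect like powers.

-11*x^3/6 - 3*x^2/2 - x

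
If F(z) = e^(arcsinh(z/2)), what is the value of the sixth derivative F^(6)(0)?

Let u equal the inner series; expand the outer function in u and truncate.
The coefficient of z^6 in the expansion is 1/1024, so F^(6)(0) = 6! * (1/1024) = 45/64.

45/64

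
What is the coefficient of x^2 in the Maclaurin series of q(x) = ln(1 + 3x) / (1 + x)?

-15/2

Write out both Maclaurin series and multiply, keeping only the needed powers.
q(0) = 0
q′(0) = 3
q′′(0) = -15
Dividing each by k! gives the coefficients c_0, ..., c_2.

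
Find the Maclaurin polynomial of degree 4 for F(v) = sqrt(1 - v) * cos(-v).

25*v^4/384 + 3*v^3/16 - 5*v^2/8 - v/2 + 1

Expand each factor separately, then convolve coefficients.
F(0) = 1
F′(0) = -1/2
F′′(0) = -5/4
F′′′(0) = 9/8
F^(4)(0) = 25/16
Then c_k = F^(k)(0)/k! gives each Taylor coefficient.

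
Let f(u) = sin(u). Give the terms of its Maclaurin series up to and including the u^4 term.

-u^3/6 + u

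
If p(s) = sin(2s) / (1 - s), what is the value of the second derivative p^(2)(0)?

Expand each factor separately, then convolve coefficients.
The coefficient of s^2 in the expansion is 2, so p′′(0) = 2! * (2) = 4.

4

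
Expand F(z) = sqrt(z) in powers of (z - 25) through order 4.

-(z - 25)^4/2000000 + (z - 25)^3/50000 - (z - 25)^2/1000 + (z - 25)/10 + 5

[(z - 25)^0] = 5;  [(z - 25)^1] = 1/10;  [(z - 25)^2] = -1/1000;  [(z - 25)^3] = 1/50000;  [(z - 25)^4] = -1/2000000.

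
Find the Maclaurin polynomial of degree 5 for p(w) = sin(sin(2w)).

16*w^5/5 - 8*w^3/3 + 2*w

Let u equal the inner series; expand the outer function in u and truncate.
p(0) = 0
p′(0) = 2
p′′(0) = 0
p′′′(0) = -16
p^(4)(0) = 0
p^(5)(0) = 384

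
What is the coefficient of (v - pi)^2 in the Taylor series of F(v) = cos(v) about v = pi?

1/2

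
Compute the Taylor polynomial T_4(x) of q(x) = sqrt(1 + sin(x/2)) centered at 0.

Let u equal the inner series; expand the outer function in u and truncate.
q(0) = 1
q′(0) = 1/4
q′′(0) = -1/16
q′′′(0) = -1/64
q^(4)(0) = 1/256
The Taylor polynomial is Σ q^(k)(0)/k! · x^k.

x^4/6144 - x^3/384 - x^2/32 + x/4 + 1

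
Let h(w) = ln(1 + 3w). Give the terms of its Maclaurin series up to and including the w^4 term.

-81*w^4/4 + 9*w^3 - 9*w^2/2 + 3*w

h(0) = 0
h′(0) = 3
h′′(0) = -9
h′′′(0) = 54
h^(4)(0) = -486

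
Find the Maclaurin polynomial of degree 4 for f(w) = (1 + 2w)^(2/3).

Apply the Taylor formula c_k = f^(k)(a)/k!.
[w^0] = 1;  [w^1] = 4/3;  [w^2] = -4/9;  [w^3] = 32/81;  [w^4] = -112/243.

-112*w^4/243 + 32*w^3/81 - 4*w^2/9 + 4*w/3 + 1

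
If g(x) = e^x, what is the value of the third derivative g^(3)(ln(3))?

Use the known series and substitute for the argument.
The coefficient of (x - ln(3))^3 in the expansion is 1/2, so g′′′(ln(3)) = 3! * (1/2) = 3.

3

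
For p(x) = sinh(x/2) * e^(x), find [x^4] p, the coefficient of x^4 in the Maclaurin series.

Take the Cauchy product of the two expansions.

5/48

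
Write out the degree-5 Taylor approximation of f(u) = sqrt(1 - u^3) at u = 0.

1 - u^3/2

f(0) = 1
f′(0) = 0
f′′(0) = 0
f′′′(0) = -3
f^(4)(0) = 0
f^(5)(0) = 0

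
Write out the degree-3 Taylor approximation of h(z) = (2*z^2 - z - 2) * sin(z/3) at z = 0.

55*z^3/81 - z^2/3 - 2*z/3

Multiply each power in the prefactor through the base expansion.
[z^0] = 0;  [z^1] = -2/3;  [z^2] = -1/3;  [z^3] = 55/81.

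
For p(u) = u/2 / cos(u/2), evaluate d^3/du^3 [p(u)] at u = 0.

3/8

Invert the denominator's series and multiply.
The coefficient of u^3 in the expansion is 1/16, so p′′′(0) = 3! * (1/16) = 3/8.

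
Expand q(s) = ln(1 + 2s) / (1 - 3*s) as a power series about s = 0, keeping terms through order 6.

5528*s^6/15 + 632*s^5/5 + 40*s^4 + 44*s^3/3 + 4*s^2 + 2*s

Expand 1/(denominator) as a geometric series and multiply by the numerator's series.
[s^0] = 0;  [s^1] = 2;  [s^2] = 4;  [s^3] = 44/3;  [s^4] = 40;  [s^5] = 632/5;  [s^6] = 5528/15.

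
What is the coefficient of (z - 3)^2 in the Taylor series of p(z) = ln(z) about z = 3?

c_2 = p′′(3)/2! = -1/18.

-1/18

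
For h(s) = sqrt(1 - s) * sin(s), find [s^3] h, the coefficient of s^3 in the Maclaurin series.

-7/24

Multiply the two series term by term and collect like powers.
h(0) = 0
h′(0) = 1
h′′(0) = -1
h′′′(0) = -7/4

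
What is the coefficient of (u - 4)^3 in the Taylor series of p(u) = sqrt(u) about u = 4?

[(u - 4)^0] = 2;  [(u - 4)^1] = 1/4;  [(u - 4)^2] = -1/64;  [(u - 4)^3] = 1/512.

1/512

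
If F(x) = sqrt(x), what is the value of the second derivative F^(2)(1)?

Use the known series and substitute for the argument.
The coefficient of (x - 1)^2 in the expansion is -1/8, so F′′(1) = 2! * (-1/8) = -1/4.

-1/4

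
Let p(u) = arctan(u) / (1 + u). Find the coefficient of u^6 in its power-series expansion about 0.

Expand each factor separately, then convolve coefficients.
p(0) = 0
p′(0) = 1
p′′(0) = -2
p′′′(0) = 4
p^(4)(0) = -16
p^(5)(0) = 104
p^(6)(0) = -624

-13/15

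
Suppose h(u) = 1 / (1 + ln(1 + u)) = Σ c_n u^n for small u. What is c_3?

Write 1/(1+u) = 1 - u + u^2 - u^3 + ... and substitute the series for u.
h(0) = 1
h′(0) = -1
h′′(0) = 3
h′′′(0) = -14
So c_3 = h′′′(0)/3! = -7/3.

-7/3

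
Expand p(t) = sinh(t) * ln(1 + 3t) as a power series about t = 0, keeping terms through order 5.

-21*t^5 + 19*t^4/2 - 9*t^3/2 + 3*t^2

Write out both Maclaurin series and multiply, keeping only the needed powers.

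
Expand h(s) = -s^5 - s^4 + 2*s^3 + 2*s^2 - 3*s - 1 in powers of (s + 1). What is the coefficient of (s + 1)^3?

-4

h(-1) = 2
h′(-1) = -2
h′′(-1) = 0
h′′′(-1) = -24
So c_3 = h′′′(-1)/3! = -4.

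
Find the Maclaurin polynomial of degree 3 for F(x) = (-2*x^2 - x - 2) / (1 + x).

Multiply each power in the prefactor through the base expansion.
[x^0] = -2;  [x^1] = 1;  [x^2] = -3;  [x^3] = 3.

3*x^3 - 3*x^2 + x - 2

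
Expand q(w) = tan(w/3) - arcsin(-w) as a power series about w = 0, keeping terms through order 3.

Expand each term separately and add.
q(0) = 0
q′(0) = 4/3
q′′(0) = 0
q′′′(0) = 29/27

29*w^3/162 + 4*w/3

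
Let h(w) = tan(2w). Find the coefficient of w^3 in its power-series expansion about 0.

h(0) = 0
h′(0) = 2
h′′(0) = 0
h′′′(0) = 16

8/3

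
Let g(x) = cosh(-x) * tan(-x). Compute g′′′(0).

-5

Write out both Maclaurin series and multiply, keeping only the needed powers.
The coefficient of x^3 in the expansion is -5/6, so g′′′(0) = 3! * (-5/6) = -5.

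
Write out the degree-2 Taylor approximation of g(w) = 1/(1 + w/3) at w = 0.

[w^0] = 1;  [w^1] = -1/3;  [w^2] = 1/9.

w^2/9 - w/3 + 1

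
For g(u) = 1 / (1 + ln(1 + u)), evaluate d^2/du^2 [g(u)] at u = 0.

Use the geometric series for the reciprocal, then substitute.
The coefficient of u^2 in the expansion is 3/2, so g′′(0) = 2! * (3/2) = 3.

3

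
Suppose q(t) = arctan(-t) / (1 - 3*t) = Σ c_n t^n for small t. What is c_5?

Expand 1/(denominator) as a geometric series and multiply by the numerator's series.
[t^0] = 0;  [t^1] = -1;  [t^2] = -3;  [t^3] = -26/3;  [t^4] = -26;  [t^5] = -391/5.
So c_5 = q^(5)(0)/5! = -391/5.

-391/5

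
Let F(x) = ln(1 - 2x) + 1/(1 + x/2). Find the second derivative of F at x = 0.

Add the two expansions coefficient-wise.
The coefficient of x^2 in the expansion is -7/4, so F′′(0) = 2! * (-7/4) = -7/2.

-7/2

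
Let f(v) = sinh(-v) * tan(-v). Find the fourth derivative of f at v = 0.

Write out both Maclaurin series and multiply, keeping only the needed powers.
From the series, [v^4] f = 1/2; multiply by 4! = 24 to get 12.

12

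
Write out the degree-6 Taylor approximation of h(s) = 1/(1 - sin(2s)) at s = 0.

1088*s^6/45 + 244*s^5/15 + 32*s^4/3 + 20*s^3/3 + 4*s^2 + 2*s + 1

Substitute the inner expansion into the outer series and collect powers.
h(0) = 1
h′(0) = 2
h′′(0) = 8
h′′′(0) = 40
h^(4)(0) = 256
h^(5)(0) = 1952
h^(6)(0) = 17408
The Taylor polynomial is Σ h^(k)(0)/k! · s^k.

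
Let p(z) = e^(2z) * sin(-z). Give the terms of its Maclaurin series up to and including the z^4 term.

Write out both Maclaurin series and multiply, keeping only the needed powers.

-z^4 - 11*z^3/6 - 2*z^2 - z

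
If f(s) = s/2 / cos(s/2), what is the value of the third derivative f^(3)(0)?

3/8

Write the quotient as an unknown series and match coefficients against numerator = denominator · series.
The coefficient of s^3 in the expansion is 1/16, so f′′′(0) = 3! * (1/16) = 3/8.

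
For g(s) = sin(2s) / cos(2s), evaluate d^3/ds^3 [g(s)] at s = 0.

Write the quotient as an unknown series and match coefficients against numerator = denominator · series.
From the series, [s^3] g = 8/3; multiply by 3! = 6 to get 16.

16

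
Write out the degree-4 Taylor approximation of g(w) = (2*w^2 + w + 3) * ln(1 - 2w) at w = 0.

Shift and add copies of the series according to the polynomial's terms.
g(0) = 0
g′(0) = -6
g′′(0) = -16
g′′′(0) = -84
g^(4)(0) = -448
Dividing each by k! gives the coefficients c_0, ..., c_4.

-56*w^4/3 - 14*w^3 - 8*w^2 - 6*w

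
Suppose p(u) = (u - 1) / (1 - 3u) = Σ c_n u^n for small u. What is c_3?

Multiply each power in the prefactor through the base expansion.
p(0) = -1
p′(0) = -2
p′′(0) = -12
p′′′(0) = -108

-18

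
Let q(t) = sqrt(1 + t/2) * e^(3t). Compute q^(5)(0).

Write out both Maclaurin series and multiply, keeping only the needed powers.
From the series, [t^5] q = 112919/40960; multiply by 5! = 120 to get 338757/1024.

338757/1024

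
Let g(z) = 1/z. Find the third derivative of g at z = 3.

-2/27

The coefficient of (z - 3)^3 in the expansion is -1/81, so g′′′(3) = 3! * (-1/81) = -2/27.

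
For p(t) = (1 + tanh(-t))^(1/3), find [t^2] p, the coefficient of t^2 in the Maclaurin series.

Compose series: expand the inner function first, then feed it into the outer expansion.
So c_2 = p′′(0)/2! = -1/9.

-1/9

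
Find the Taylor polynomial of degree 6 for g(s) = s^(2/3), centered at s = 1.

-91*(s - 1)^6/6561 + 14*(s - 1)^5/729 - 7*(s - 1)^4/243 + 4*(s - 1)^3/81 - (s - 1)^2/9 + 2*(s - 1)/3 + 1

Compute the successive derivatives at the expansion point and divide by k!.
[(s - 1)^0] = 1;  [(s - 1)^1] = 2/3;  [(s - 1)^2] = -1/9;  [(s - 1)^3] = 4/81;  [(s - 1)^4] = -7/243;  [(s - 1)^5] = 14/729;  [(s - 1)^6] = -91/6561.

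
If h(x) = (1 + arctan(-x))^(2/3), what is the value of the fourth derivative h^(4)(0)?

88/81

Plug the Maclaurin series of the inner function into that of the outer and collect terms.
From the series, [x^4] h = 11/243; multiply by 4! = 24 to get 88/81.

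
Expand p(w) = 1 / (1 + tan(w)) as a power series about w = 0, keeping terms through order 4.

5*w^4/3 - 4*w^3/3 + w^2 - w + 1

Use the geometric series for the reciprocal, then substitute.
p(0) = 1
p′(0) = -1
p′′(0) = 2
p′′′(0) = -8
p^(4)(0) = 40
Dividing each by k! gives the coefficients c_0, ..., c_4.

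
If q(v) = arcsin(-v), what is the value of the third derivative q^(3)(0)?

The coefficient of v^3 in the expansion is -1/6, so q′′′(0) = 3! * (-1/6) = -1.

-1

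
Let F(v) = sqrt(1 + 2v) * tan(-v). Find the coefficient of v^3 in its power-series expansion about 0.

1/6

Expand each factor separately, then convolve coefficients.
So c_3 = F′′′(0)/3! = 1/6.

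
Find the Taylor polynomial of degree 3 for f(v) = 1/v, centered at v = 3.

-(v - 3)^3/81 + (v - 3)^2/27 - (v - 3)/9 + 1/3

[(v - 3)^0] = 1/3;  [(v - 3)^1] = -1/9;  [(v - 3)^2] = 1/27;  [(v - 3)^3] = -1/81.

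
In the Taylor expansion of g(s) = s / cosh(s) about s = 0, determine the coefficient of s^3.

Divide the numerator series by the denominator series (power-series long division).
g(0) = 0
g′(0) = 1
g′′(0) = 0
g′′′(0) = -3

-1/2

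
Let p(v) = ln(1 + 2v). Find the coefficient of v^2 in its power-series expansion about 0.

c_2 = p′′(0)/2! = -2.

-2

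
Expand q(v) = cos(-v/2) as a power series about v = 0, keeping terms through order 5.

q(0) = 1
q′(0) = 0
q′′(0) = -1/4
q′′′(0) = 0
q^(4)(0) = 1/16
q^(5)(0) = 0
Dividing each by k! gives the coefficients c_0, ..., c_5.

v^4/384 - v^2/8 + 1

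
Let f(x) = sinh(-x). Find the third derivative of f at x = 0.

-1

From the series, [x^3] f = -1/6; multiply by 3! = 6 to get -1.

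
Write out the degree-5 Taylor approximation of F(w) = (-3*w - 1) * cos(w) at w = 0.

-w^5/8 - w^4/24 + 3*w^3/2 + w^2/2 - 3*w - 1

Distribute the polynomial across the series and collect like powers.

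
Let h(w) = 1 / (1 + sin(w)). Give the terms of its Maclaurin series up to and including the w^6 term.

Write 1/(1+u) = 1 - u + u^2 - u^3 + ... and substitute the series for u.
[w^0] = 1;  [w^1] = -1;  [w^2] = 1;  [w^3] = -5/6;  [w^4] = 2/3;  [w^5] = -61/120;  [w^6] = 17/45.

17*w^6/45 - 61*w^5/120 + 2*w^4/3 - 5*w^3/6 + w^2 - w + 1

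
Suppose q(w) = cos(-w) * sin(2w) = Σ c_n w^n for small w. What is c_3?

Expand each factor separately, then convolve coefficients.
q(0) = 0
q′(0) = 2
q′′(0) = 0
q′′′(0) = -14

-7/3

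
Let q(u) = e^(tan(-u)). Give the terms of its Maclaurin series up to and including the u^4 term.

3*u^4/8 - u^3/2 + u^2/2 - u + 1

Substitute the inner expansion into the outer series and collect powers.
q(0) = 1
q′(0) = -1
q′′(0) = 1
q′′′(0) = -3
q^(4)(0) = 9
The Taylor polynomial is Σ q^(k)(0)/k! · u^k.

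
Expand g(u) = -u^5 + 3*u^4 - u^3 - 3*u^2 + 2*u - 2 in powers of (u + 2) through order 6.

-(u + 2)^5 + 13*(u + 2)^4 - 65*(u + 2)^3 + 155*(u + 2)^2 - 174*(u + 2) + 70

g(-2) = 70
g′(-2) = -174
g′′(-2) = 310
g′′′(-2) = -390
g^(4)(-2) = 312
g^(5)(-2) = -120
g^(6)(-2) = 0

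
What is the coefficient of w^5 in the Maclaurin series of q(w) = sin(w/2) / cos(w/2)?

1/240

Invert the denominator's series and multiply.
q(0) = 0
q′(0) = 1/2
q′′(0) = 0
q′′′(0) = 1/4
q^(4)(0) = 0
q^(5)(0) = 1/2
The Taylor polynomial is Σ q^(k)(0)/k! · w^k.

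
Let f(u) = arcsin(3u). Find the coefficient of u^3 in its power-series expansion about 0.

9/2

f(0) = 0
f′(0) = 3
f′′(0) = 0
f′′′(0) = 27
Then c_k = f^(k)(0)/k! gives each Taylor coefficient.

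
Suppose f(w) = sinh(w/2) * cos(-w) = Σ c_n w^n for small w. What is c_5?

Write out both Maclaurin series and multiply, keeping only the needed powers.
f(0) = 0
f′(0) = 1/2
f′′(0) = 0
f′′′(0) = -11/8
f^(4)(0) = 0
f^(5)(0) = 41/32
So c_5 = f^(5)(0)/5! = 41/3840.

41/3840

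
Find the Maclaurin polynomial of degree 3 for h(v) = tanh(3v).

Differentiate repeatedly and evaluate at the center.
[v^0] = 0;  [v^1] = 3;  [v^2] = 0;  [v^3] = -9.

-9*v^3 + 3*v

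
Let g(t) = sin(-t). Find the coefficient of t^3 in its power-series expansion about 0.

1/6

g(0) = 0
g′(0) = -1
g′′(0) = 0
g′′′(0) = 1
Then c_k = g^(k)(0)/k! gives each Taylor coefficient.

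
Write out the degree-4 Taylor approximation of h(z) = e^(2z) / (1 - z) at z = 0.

Multiply the numerator's expansion by the denominator's geometric series.

7*z^4 + 19*z^3/3 + 5*z^2 + 3*z + 1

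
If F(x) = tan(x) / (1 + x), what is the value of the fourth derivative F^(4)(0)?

Multiply the two series term by term and collect like powers.
The coefficient of x^4 in the expansion is -4/3, so F^(4)(0) = 4! * (-4/3) = -32.

-32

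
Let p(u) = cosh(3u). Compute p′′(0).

The coefficient of u^2 in the expansion is 9/2, so p′′(0) = 2! * (9/2) = 9.

9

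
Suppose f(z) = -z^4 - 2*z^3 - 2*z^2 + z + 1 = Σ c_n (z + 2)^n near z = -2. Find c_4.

Use the known series and substitute for the argument.
f(-2) = -9
f′(-2) = 17
f′′(-2) = -28
f′′′(-2) = 36
f^(4)(-2) = -24
So c_4 = f^(4)(-2)/4! = -1.

-1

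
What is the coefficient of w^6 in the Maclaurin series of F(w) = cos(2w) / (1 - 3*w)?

Expand 1/(denominator) as a geometric series and multiply by the numerator's series.
F(0) = 1
F′(0) = 3
F′′(0) = 14
F′′′(0) = 126
F^(4)(0) = 1528
F^(5)(0) = 22920
F^(6)(0) = 412496

25781/45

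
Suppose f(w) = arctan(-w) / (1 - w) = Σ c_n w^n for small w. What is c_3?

Use 1/(1 - r) = Σ r^k on the denominator, then take the Cauchy product.
f(0) = 0
f′(0) = -1
f′′(0) = -2
f′′′(0) = -4
So c_3 = f′′′(0)/3! = -2/3.

-2/3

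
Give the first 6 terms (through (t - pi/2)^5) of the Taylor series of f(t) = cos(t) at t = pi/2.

-(t - pi/2)^5/120 + (t - pi/2)^3/6 - (t - pi/2)

f(pi/2) = 0
f′(pi/2) = -1
f′′(pi/2) = 0
f′′′(pi/2) = 1
f^(4)(pi/2) = 0
f^(5)(pi/2) = -1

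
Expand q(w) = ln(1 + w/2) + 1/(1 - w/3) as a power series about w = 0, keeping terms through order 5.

Combine the two series term by term.
q(0) = 1
q′(0) = 5/6
q′′(0) = -1/36
q′′′(0) = 17/36
q^(4)(0) = -17/216
q^(5)(0) = 403/324
The Taylor polynomial is Σ q^(k)(0)/k! · w^k.

403*w^5/38880 - 17*w^4/5184 + 17*w^3/216 - w^2/72 + 5*w/6 + 1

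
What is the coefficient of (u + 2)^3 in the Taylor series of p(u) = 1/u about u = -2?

-1/16

[(u + 2)^0] = -1/2;  [(u + 2)^1] = -1/4;  [(u + 2)^2] = -1/8;  [(u + 2)^3] = -1/16.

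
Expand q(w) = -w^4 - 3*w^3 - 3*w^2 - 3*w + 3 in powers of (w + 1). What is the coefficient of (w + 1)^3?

1

Compute the successive derivatives at the expansion point and divide by k!.
q(-1) = 5
q′(-1) = -2
q′′(-1) = 0
q′′′(-1) = 6
So c_3 = q′′′(-1)/3! = 1.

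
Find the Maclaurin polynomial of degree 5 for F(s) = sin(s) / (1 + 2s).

Multiply the two series term by term and collect like powers.
F(0) = 0
F′(0) = 1
F′′(0) = -4
F′′′(0) = 23
F^(4)(0) = -184
F^(5)(0) = 1841
Then c_k = F^(k)(0)/k! gives each Taylor coefficient.

1841*s^5/120 - 23*s^4/3 + 23*s^3/6 - 2*s^2 + s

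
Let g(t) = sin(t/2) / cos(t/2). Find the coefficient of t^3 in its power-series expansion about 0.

Invert the denominator's series and multiply.
[t^0] = 0;  [t^1] = 1/2;  [t^2] = 0;  [t^3] = 1/24.

1/24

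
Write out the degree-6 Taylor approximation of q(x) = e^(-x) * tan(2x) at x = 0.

-851*x^6/180 + 341*x^5/60 - 3*x^4 + 11*x^3/3 - 2*x^2 + 2*x

Take the Cauchy product of the two expansions.
[x^0] = 0;  [x^1] = 2;  [x^2] = -2;  [x^3] = 11/3;  [x^4] = -3;  [x^5] = 341/60;  [x^6] = -851/180.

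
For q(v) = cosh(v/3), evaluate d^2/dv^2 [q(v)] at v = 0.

1/9

From the series, [v^2] q = 1/18; multiply by 2! = 2 to get 1/9.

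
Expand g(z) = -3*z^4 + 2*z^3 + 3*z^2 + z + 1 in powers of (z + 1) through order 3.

14*(z + 1)^3 - 21*(z + 1)^2 + 13*(z + 1) - 2

[(z + 1)^0] = -2;  [(z + 1)^1] = 13;  [(z + 1)^2] = -21;  [(z + 1)^3] = 14.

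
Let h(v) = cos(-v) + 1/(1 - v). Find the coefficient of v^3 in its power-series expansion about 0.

Expand each term separately and add.

1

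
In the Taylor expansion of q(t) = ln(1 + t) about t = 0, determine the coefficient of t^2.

-1/2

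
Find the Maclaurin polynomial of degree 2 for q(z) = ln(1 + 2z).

-2*z^2 + 2*z

q(0) = 0
q′(0) = 2
q′′(0) = -4
Dividing each by k! gives the coefficients c_0, ..., c_2.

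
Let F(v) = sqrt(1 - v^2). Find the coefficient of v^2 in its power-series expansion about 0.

Apply the Taylor formula c_k = f^(k)(a)/k!.
F(0) = 1
F′(0) = 0
F′′(0) = -1
So c_2 = F′′(0)/2! = -1/2.

-1/2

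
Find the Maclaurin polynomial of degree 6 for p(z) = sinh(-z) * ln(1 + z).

-19*z^6/72 + z^5/3 - z^4/2 + z^3/2 - z^2

Expand each factor separately, then convolve coefficients.
p(0) = 0
p′(0) = 0
p′′(0) = -2
p′′′(0) = 3
p^(4)(0) = -12
p^(5)(0) = 40
p^(6)(0) = -190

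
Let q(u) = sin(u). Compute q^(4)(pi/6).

1/2

From the series, [(u - pi/6)^4] q = 1/48; multiply by 4! = 24 to get 1/2.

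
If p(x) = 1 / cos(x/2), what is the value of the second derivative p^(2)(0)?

Divide the numerator series by the denominator series (power-series long division).
The coefficient of x^2 in the expansion is 1/8, so p′′(0) = 2! * (1/8) = 1/4.

1/4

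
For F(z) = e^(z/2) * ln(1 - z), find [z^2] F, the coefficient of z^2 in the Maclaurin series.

Multiply the two series term by term and collect like powers.

-1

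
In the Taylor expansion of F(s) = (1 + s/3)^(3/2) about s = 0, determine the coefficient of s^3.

-1/432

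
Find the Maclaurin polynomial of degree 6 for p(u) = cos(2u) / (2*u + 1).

Use 1/(1 - r) = Σ r^k on the denominator, then take the Cauchy product.
[u^0] = 1;  [u^1] = -2;  [u^2] = 2;  [u^3] = -4;  [u^4] = 26/3;  [u^5] = -52/3;  [u^6] = 1556/45.

1556*u^6/45 - 52*u^5/3 + 26*u^4/3 - 4*u^3 + 2*u^2 - 2*u + 1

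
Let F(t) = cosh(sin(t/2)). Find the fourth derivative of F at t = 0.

-3/16

Let u equal the inner series; expand the outer function in u and truncate.
From the series, [t^4] F = -1/128; multiply by 4! = 24 to get -3/16.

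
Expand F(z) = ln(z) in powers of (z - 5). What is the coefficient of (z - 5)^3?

1/375

Use the known series and substitute for the argument.
F(5) = ln(5)
F′(5) = 1/5
F′′(5) = -1/25
F′′′(5) = 2/125
So c_3 = F′′′(5)/3! = 1/375.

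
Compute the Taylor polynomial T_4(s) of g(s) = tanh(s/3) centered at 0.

[s^0] = 0;  [s^1] = 1/3;  [s^2] = 0;  [s^3] = -1/81;  [s^4] = 0.

-s^3/81 + s/3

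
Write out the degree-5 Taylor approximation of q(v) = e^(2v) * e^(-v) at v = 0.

v^5/120 + v^4/24 + v^3/6 + v^2/2 + v + 1

Expand each factor separately, then convolve coefficients.
[v^0] = 1;  [v^1] = 1;  [v^2] = 1/2;  [v^3] = 1/6;  [v^4] = 1/24;  [v^5] = 1/120.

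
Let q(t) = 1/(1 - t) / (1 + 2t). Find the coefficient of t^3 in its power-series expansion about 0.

Expand each factor separately, then convolve coefficients.
[t^0] = 1;  [t^1] = -1;  [t^2] = 3;  [t^3] = -5.
So c_3 = q′′′(0)/3! = -5.

-5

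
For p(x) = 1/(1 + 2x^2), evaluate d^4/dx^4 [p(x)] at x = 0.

From the series, [x^4] p = 4; multiply by 4! = 24 to get 96.

96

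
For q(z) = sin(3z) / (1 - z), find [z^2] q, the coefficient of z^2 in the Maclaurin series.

Write out both Maclaurin series and multiply, keeping only the needed powers.
q(0) = 0
q′(0) = 3
q′′(0) = 6
So c_2 = q′′(0)/2! = 3.

3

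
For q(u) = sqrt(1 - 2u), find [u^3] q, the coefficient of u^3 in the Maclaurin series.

q(0) = 1
q′(0) = -1
q′′(0) = -1
q′′′(0) = -3

-1/2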